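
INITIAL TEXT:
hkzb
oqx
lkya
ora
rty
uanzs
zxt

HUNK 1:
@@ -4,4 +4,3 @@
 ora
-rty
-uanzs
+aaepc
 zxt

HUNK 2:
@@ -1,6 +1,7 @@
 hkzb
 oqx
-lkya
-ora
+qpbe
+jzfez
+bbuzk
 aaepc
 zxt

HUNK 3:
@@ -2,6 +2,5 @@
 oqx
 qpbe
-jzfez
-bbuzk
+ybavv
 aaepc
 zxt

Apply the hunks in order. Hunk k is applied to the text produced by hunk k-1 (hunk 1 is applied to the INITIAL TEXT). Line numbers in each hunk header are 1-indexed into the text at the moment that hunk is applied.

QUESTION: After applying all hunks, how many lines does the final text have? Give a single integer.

Hunk 1: at line 4 remove [rty,uanzs] add [aaepc] -> 6 lines: hkzb oqx lkya ora aaepc zxt
Hunk 2: at line 1 remove [lkya,ora] add [qpbe,jzfez,bbuzk] -> 7 lines: hkzb oqx qpbe jzfez bbuzk aaepc zxt
Hunk 3: at line 2 remove [jzfez,bbuzk] add [ybavv] -> 6 lines: hkzb oqx qpbe ybavv aaepc zxt
Final line count: 6

Answer: 6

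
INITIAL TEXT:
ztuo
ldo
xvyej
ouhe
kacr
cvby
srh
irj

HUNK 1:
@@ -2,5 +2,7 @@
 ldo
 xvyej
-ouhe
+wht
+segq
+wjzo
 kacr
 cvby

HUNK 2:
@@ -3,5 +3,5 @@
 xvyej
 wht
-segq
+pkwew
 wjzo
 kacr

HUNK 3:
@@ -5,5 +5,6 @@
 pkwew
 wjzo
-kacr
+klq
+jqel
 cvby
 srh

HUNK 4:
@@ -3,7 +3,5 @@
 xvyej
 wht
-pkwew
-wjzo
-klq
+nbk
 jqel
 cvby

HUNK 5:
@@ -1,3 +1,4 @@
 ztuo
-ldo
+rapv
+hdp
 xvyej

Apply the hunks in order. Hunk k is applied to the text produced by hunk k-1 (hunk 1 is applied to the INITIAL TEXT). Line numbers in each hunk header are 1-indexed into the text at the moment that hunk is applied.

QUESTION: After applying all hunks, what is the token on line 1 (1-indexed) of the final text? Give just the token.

Hunk 1: at line 2 remove [ouhe] add [wht,segq,wjzo] -> 10 lines: ztuo ldo xvyej wht segq wjzo kacr cvby srh irj
Hunk 2: at line 3 remove [segq] add [pkwew] -> 10 lines: ztuo ldo xvyej wht pkwew wjzo kacr cvby srh irj
Hunk 3: at line 5 remove [kacr] add [klq,jqel] -> 11 lines: ztuo ldo xvyej wht pkwew wjzo klq jqel cvby srh irj
Hunk 4: at line 3 remove [pkwew,wjzo,klq] add [nbk] -> 9 lines: ztuo ldo xvyej wht nbk jqel cvby srh irj
Hunk 5: at line 1 remove [ldo] add [rapv,hdp] -> 10 lines: ztuo rapv hdp xvyej wht nbk jqel cvby srh irj
Final line 1: ztuo

Answer: ztuo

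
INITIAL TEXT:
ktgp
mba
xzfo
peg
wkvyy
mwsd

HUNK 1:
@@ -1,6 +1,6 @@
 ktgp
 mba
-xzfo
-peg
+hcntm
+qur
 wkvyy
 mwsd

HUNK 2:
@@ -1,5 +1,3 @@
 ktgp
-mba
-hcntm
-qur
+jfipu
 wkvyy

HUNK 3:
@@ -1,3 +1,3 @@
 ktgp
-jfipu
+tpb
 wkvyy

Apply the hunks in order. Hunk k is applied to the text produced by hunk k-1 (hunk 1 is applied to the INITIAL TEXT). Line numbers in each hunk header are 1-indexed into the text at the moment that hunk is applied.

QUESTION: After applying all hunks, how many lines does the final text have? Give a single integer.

Answer: 4

Derivation:
Hunk 1: at line 1 remove [xzfo,peg] add [hcntm,qur] -> 6 lines: ktgp mba hcntm qur wkvyy mwsd
Hunk 2: at line 1 remove [mba,hcntm,qur] add [jfipu] -> 4 lines: ktgp jfipu wkvyy mwsd
Hunk 3: at line 1 remove [jfipu] add [tpb] -> 4 lines: ktgp tpb wkvyy mwsd
Final line count: 4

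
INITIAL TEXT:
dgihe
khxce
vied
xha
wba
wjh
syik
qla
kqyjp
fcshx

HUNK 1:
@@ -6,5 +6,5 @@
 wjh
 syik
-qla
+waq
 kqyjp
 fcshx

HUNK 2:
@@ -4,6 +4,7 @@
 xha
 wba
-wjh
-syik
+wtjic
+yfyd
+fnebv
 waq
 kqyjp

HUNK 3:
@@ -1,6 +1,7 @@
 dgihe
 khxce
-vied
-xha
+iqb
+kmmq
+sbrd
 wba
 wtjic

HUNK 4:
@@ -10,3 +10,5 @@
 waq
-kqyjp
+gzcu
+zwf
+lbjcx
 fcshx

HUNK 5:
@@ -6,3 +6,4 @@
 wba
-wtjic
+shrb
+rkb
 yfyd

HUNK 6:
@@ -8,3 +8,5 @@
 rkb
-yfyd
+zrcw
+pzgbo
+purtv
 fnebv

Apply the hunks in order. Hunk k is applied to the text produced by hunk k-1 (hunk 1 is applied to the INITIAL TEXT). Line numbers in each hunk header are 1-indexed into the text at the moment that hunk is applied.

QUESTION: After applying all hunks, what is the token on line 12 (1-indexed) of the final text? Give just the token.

Hunk 1: at line 6 remove [qla] add [waq] -> 10 lines: dgihe khxce vied xha wba wjh syik waq kqyjp fcshx
Hunk 2: at line 4 remove [wjh,syik] add [wtjic,yfyd,fnebv] -> 11 lines: dgihe khxce vied xha wba wtjic yfyd fnebv waq kqyjp fcshx
Hunk 3: at line 1 remove [vied,xha] add [iqb,kmmq,sbrd] -> 12 lines: dgihe khxce iqb kmmq sbrd wba wtjic yfyd fnebv waq kqyjp fcshx
Hunk 4: at line 10 remove [kqyjp] add [gzcu,zwf,lbjcx] -> 14 lines: dgihe khxce iqb kmmq sbrd wba wtjic yfyd fnebv waq gzcu zwf lbjcx fcshx
Hunk 5: at line 6 remove [wtjic] add [shrb,rkb] -> 15 lines: dgihe khxce iqb kmmq sbrd wba shrb rkb yfyd fnebv waq gzcu zwf lbjcx fcshx
Hunk 6: at line 8 remove [yfyd] add [zrcw,pzgbo,purtv] -> 17 lines: dgihe khxce iqb kmmq sbrd wba shrb rkb zrcw pzgbo purtv fnebv waq gzcu zwf lbjcx fcshx
Final line 12: fnebv

Answer: fnebv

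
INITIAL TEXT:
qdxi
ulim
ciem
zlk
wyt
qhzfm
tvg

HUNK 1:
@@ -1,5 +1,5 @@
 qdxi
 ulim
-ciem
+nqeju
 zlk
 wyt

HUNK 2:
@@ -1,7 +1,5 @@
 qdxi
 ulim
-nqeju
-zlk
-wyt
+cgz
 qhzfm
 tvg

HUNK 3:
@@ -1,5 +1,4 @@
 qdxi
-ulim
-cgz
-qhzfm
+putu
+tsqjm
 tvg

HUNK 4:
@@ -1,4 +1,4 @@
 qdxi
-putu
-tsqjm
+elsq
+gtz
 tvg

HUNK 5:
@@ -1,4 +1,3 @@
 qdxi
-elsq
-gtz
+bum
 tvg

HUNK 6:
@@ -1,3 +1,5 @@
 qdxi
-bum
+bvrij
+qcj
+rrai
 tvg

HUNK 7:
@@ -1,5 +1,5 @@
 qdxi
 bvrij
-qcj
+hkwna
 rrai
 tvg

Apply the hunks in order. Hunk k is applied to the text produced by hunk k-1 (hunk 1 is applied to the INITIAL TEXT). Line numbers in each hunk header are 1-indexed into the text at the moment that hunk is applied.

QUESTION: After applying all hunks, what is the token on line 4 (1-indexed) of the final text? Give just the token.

Hunk 1: at line 1 remove [ciem] add [nqeju] -> 7 lines: qdxi ulim nqeju zlk wyt qhzfm tvg
Hunk 2: at line 1 remove [nqeju,zlk,wyt] add [cgz] -> 5 lines: qdxi ulim cgz qhzfm tvg
Hunk 3: at line 1 remove [ulim,cgz,qhzfm] add [putu,tsqjm] -> 4 lines: qdxi putu tsqjm tvg
Hunk 4: at line 1 remove [putu,tsqjm] add [elsq,gtz] -> 4 lines: qdxi elsq gtz tvg
Hunk 5: at line 1 remove [elsq,gtz] add [bum] -> 3 lines: qdxi bum tvg
Hunk 6: at line 1 remove [bum] add [bvrij,qcj,rrai] -> 5 lines: qdxi bvrij qcj rrai tvg
Hunk 7: at line 1 remove [qcj] add [hkwna] -> 5 lines: qdxi bvrij hkwna rrai tvg
Final line 4: rrai

Answer: rrai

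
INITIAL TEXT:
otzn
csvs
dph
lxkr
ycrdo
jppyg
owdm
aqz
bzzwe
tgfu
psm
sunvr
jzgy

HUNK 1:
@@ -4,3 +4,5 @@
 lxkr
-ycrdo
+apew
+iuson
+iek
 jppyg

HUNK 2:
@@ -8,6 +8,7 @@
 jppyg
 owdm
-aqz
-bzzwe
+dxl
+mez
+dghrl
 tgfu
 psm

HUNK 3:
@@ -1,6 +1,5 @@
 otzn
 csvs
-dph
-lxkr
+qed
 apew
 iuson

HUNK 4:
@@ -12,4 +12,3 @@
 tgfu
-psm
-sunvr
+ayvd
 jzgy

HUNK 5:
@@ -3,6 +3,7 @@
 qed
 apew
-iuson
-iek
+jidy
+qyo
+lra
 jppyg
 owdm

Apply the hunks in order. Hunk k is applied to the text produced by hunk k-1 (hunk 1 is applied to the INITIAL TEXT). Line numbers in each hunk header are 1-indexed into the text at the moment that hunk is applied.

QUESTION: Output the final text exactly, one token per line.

Hunk 1: at line 4 remove [ycrdo] add [apew,iuson,iek] -> 15 lines: otzn csvs dph lxkr apew iuson iek jppyg owdm aqz bzzwe tgfu psm sunvr jzgy
Hunk 2: at line 8 remove [aqz,bzzwe] add [dxl,mez,dghrl] -> 16 lines: otzn csvs dph lxkr apew iuson iek jppyg owdm dxl mez dghrl tgfu psm sunvr jzgy
Hunk 3: at line 1 remove [dph,lxkr] add [qed] -> 15 lines: otzn csvs qed apew iuson iek jppyg owdm dxl mez dghrl tgfu psm sunvr jzgy
Hunk 4: at line 12 remove [psm,sunvr] add [ayvd] -> 14 lines: otzn csvs qed apew iuson iek jppyg owdm dxl mez dghrl tgfu ayvd jzgy
Hunk 5: at line 3 remove [iuson,iek] add [jidy,qyo,lra] -> 15 lines: otzn csvs qed apew jidy qyo lra jppyg owdm dxl mez dghrl tgfu ayvd jzgy

Answer: otzn
csvs
qed
apew
jidy
qyo
lra
jppyg
owdm
dxl
mez
dghrl
tgfu
ayvd
jzgy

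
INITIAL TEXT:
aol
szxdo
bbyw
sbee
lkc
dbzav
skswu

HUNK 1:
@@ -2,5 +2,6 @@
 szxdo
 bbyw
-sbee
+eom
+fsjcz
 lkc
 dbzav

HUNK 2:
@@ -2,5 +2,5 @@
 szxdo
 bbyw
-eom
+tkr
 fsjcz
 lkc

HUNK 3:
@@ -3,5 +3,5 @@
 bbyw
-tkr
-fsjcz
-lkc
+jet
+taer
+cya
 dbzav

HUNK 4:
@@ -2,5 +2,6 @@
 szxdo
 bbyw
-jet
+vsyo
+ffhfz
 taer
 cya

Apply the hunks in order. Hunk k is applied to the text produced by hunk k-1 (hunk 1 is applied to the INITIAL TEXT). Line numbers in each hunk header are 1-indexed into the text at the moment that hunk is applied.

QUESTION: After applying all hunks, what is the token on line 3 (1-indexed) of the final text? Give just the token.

Hunk 1: at line 2 remove [sbee] add [eom,fsjcz] -> 8 lines: aol szxdo bbyw eom fsjcz lkc dbzav skswu
Hunk 2: at line 2 remove [eom] add [tkr] -> 8 lines: aol szxdo bbyw tkr fsjcz lkc dbzav skswu
Hunk 3: at line 3 remove [tkr,fsjcz,lkc] add [jet,taer,cya] -> 8 lines: aol szxdo bbyw jet taer cya dbzav skswu
Hunk 4: at line 2 remove [jet] add [vsyo,ffhfz] -> 9 lines: aol szxdo bbyw vsyo ffhfz taer cya dbzav skswu
Final line 3: bbyw

Answer: bbyw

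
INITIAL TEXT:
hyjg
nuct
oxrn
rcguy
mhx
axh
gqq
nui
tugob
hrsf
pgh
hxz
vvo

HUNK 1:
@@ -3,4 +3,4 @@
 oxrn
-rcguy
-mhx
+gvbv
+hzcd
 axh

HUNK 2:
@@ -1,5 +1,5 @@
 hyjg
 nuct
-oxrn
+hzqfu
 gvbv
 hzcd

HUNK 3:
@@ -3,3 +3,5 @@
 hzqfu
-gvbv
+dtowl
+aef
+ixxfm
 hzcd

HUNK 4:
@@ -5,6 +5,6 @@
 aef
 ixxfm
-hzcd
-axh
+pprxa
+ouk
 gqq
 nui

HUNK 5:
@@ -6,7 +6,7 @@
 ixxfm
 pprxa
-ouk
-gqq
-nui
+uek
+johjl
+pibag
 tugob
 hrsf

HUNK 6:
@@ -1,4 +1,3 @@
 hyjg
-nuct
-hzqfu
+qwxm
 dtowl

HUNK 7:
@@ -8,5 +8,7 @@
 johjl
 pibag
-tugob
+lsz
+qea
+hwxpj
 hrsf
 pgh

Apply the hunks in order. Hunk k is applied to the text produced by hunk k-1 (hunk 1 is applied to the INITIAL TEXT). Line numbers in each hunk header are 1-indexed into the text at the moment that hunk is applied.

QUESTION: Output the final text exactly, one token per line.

Hunk 1: at line 3 remove [rcguy,mhx] add [gvbv,hzcd] -> 13 lines: hyjg nuct oxrn gvbv hzcd axh gqq nui tugob hrsf pgh hxz vvo
Hunk 2: at line 1 remove [oxrn] add [hzqfu] -> 13 lines: hyjg nuct hzqfu gvbv hzcd axh gqq nui tugob hrsf pgh hxz vvo
Hunk 3: at line 3 remove [gvbv] add [dtowl,aef,ixxfm] -> 15 lines: hyjg nuct hzqfu dtowl aef ixxfm hzcd axh gqq nui tugob hrsf pgh hxz vvo
Hunk 4: at line 5 remove [hzcd,axh] add [pprxa,ouk] -> 15 lines: hyjg nuct hzqfu dtowl aef ixxfm pprxa ouk gqq nui tugob hrsf pgh hxz vvo
Hunk 5: at line 6 remove [ouk,gqq,nui] add [uek,johjl,pibag] -> 15 lines: hyjg nuct hzqfu dtowl aef ixxfm pprxa uek johjl pibag tugob hrsf pgh hxz vvo
Hunk 6: at line 1 remove [nuct,hzqfu] add [qwxm] -> 14 lines: hyjg qwxm dtowl aef ixxfm pprxa uek johjl pibag tugob hrsf pgh hxz vvo
Hunk 7: at line 8 remove [tugob] add [lsz,qea,hwxpj] -> 16 lines: hyjg qwxm dtowl aef ixxfm pprxa uek johjl pibag lsz qea hwxpj hrsf pgh hxz vvo

Answer: hyjg
qwxm
dtowl
aef
ixxfm
pprxa
uek
johjl
pibag
lsz
qea
hwxpj
hrsf
pgh
hxz
vvo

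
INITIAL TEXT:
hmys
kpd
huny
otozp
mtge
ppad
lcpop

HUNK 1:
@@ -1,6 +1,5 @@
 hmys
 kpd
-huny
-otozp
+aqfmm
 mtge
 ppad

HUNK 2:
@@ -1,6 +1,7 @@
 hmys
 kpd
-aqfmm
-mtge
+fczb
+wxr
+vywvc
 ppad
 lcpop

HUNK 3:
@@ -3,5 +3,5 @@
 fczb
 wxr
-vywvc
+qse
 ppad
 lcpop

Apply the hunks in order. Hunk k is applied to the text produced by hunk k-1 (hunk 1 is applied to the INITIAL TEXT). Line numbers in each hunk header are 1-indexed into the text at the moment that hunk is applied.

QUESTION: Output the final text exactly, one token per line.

Hunk 1: at line 1 remove [huny,otozp] add [aqfmm] -> 6 lines: hmys kpd aqfmm mtge ppad lcpop
Hunk 2: at line 1 remove [aqfmm,mtge] add [fczb,wxr,vywvc] -> 7 lines: hmys kpd fczb wxr vywvc ppad lcpop
Hunk 3: at line 3 remove [vywvc] add [qse] -> 7 lines: hmys kpd fczb wxr qse ppad lcpop

Answer: hmys
kpd
fczb
wxr
qse
ppad
lcpop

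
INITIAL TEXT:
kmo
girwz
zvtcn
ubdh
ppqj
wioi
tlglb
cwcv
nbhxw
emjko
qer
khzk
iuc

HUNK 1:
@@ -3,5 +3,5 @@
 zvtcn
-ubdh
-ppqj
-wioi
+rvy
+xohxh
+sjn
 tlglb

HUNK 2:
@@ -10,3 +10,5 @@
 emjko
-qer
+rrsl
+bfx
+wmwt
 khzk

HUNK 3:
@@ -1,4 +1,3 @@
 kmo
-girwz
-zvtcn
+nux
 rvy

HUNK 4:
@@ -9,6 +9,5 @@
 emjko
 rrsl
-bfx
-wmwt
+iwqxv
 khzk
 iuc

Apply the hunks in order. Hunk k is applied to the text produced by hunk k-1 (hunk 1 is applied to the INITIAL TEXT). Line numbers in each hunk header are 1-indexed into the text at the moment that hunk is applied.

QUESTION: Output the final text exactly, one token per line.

Hunk 1: at line 3 remove [ubdh,ppqj,wioi] add [rvy,xohxh,sjn] -> 13 lines: kmo girwz zvtcn rvy xohxh sjn tlglb cwcv nbhxw emjko qer khzk iuc
Hunk 2: at line 10 remove [qer] add [rrsl,bfx,wmwt] -> 15 lines: kmo girwz zvtcn rvy xohxh sjn tlglb cwcv nbhxw emjko rrsl bfx wmwt khzk iuc
Hunk 3: at line 1 remove [girwz,zvtcn] add [nux] -> 14 lines: kmo nux rvy xohxh sjn tlglb cwcv nbhxw emjko rrsl bfx wmwt khzk iuc
Hunk 4: at line 9 remove [bfx,wmwt] add [iwqxv] -> 13 lines: kmo nux rvy xohxh sjn tlglb cwcv nbhxw emjko rrsl iwqxv khzk iuc

Answer: kmo
nux
rvy
xohxh
sjn
tlglb
cwcv
nbhxw
emjko
rrsl
iwqxv
khzk
iuc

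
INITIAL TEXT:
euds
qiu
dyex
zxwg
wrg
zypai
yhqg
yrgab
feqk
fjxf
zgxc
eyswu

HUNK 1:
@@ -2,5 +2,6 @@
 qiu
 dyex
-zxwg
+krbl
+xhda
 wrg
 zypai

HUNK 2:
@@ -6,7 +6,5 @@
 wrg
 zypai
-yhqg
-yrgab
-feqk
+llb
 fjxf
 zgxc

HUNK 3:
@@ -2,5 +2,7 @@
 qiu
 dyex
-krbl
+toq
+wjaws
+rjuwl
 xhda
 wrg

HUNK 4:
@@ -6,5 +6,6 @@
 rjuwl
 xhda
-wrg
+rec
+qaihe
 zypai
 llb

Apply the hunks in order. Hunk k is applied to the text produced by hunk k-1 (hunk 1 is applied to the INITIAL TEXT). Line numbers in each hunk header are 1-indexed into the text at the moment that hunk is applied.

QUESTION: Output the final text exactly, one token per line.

Hunk 1: at line 2 remove [zxwg] add [krbl,xhda] -> 13 lines: euds qiu dyex krbl xhda wrg zypai yhqg yrgab feqk fjxf zgxc eyswu
Hunk 2: at line 6 remove [yhqg,yrgab,feqk] add [llb] -> 11 lines: euds qiu dyex krbl xhda wrg zypai llb fjxf zgxc eyswu
Hunk 3: at line 2 remove [krbl] add [toq,wjaws,rjuwl] -> 13 lines: euds qiu dyex toq wjaws rjuwl xhda wrg zypai llb fjxf zgxc eyswu
Hunk 4: at line 6 remove [wrg] add [rec,qaihe] -> 14 lines: euds qiu dyex toq wjaws rjuwl xhda rec qaihe zypai llb fjxf zgxc eyswu

Answer: euds
qiu
dyex
toq
wjaws
rjuwl
xhda
rec
qaihe
zypai
llb
fjxf
zgxc
eyswu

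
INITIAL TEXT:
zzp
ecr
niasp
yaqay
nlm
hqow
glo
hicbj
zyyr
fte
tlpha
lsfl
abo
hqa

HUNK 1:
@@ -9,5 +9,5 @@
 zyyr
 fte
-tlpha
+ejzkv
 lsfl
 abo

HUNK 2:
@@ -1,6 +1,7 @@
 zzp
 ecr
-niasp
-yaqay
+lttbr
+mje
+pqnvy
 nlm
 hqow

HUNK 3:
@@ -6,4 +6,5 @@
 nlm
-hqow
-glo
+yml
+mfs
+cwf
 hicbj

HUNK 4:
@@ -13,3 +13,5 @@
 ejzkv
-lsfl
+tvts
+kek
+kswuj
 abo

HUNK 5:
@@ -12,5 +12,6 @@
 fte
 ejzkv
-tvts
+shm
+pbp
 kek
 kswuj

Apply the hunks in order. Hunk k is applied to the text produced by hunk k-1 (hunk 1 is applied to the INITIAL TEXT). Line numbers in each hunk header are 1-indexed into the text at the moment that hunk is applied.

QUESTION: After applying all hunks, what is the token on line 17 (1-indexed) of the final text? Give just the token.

Answer: kswuj

Derivation:
Hunk 1: at line 9 remove [tlpha] add [ejzkv] -> 14 lines: zzp ecr niasp yaqay nlm hqow glo hicbj zyyr fte ejzkv lsfl abo hqa
Hunk 2: at line 1 remove [niasp,yaqay] add [lttbr,mje,pqnvy] -> 15 lines: zzp ecr lttbr mje pqnvy nlm hqow glo hicbj zyyr fte ejzkv lsfl abo hqa
Hunk 3: at line 6 remove [hqow,glo] add [yml,mfs,cwf] -> 16 lines: zzp ecr lttbr mje pqnvy nlm yml mfs cwf hicbj zyyr fte ejzkv lsfl abo hqa
Hunk 4: at line 13 remove [lsfl] add [tvts,kek,kswuj] -> 18 lines: zzp ecr lttbr mje pqnvy nlm yml mfs cwf hicbj zyyr fte ejzkv tvts kek kswuj abo hqa
Hunk 5: at line 12 remove [tvts] add [shm,pbp] -> 19 lines: zzp ecr lttbr mje pqnvy nlm yml mfs cwf hicbj zyyr fte ejzkv shm pbp kek kswuj abo hqa
Final line 17: kswuj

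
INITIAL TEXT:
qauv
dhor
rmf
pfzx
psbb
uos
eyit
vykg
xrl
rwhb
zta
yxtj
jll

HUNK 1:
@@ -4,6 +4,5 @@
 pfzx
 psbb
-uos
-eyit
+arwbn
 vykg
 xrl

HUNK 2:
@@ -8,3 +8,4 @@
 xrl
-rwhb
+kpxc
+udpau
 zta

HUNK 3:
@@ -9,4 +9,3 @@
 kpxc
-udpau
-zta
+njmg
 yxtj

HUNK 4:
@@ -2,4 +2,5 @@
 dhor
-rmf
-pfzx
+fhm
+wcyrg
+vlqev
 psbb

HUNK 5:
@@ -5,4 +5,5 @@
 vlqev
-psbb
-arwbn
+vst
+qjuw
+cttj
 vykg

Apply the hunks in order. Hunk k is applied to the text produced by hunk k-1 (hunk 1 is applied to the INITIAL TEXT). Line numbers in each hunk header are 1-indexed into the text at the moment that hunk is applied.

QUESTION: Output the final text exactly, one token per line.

Hunk 1: at line 4 remove [uos,eyit] add [arwbn] -> 12 lines: qauv dhor rmf pfzx psbb arwbn vykg xrl rwhb zta yxtj jll
Hunk 2: at line 8 remove [rwhb] add [kpxc,udpau] -> 13 lines: qauv dhor rmf pfzx psbb arwbn vykg xrl kpxc udpau zta yxtj jll
Hunk 3: at line 9 remove [udpau,zta] add [njmg] -> 12 lines: qauv dhor rmf pfzx psbb arwbn vykg xrl kpxc njmg yxtj jll
Hunk 4: at line 2 remove [rmf,pfzx] add [fhm,wcyrg,vlqev] -> 13 lines: qauv dhor fhm wcyrg vlqev psbb arwbn vykg xrl kpxc njmg yxtj jll
Hunk 5: at line 5 remove [psbb,arwbn] add [vst,qjuw,cttj] -> 14 lines: qauv dhor fhm wcyrg vlqev vst qjuw cttj vykg xrl kpxc njmg yxtj jll

Answer: qauv
dhor
fhm
wcyrg
vlqev
vst
qjuw
cttj
vykg
xrl
kpxc
njmg
yxtj
jll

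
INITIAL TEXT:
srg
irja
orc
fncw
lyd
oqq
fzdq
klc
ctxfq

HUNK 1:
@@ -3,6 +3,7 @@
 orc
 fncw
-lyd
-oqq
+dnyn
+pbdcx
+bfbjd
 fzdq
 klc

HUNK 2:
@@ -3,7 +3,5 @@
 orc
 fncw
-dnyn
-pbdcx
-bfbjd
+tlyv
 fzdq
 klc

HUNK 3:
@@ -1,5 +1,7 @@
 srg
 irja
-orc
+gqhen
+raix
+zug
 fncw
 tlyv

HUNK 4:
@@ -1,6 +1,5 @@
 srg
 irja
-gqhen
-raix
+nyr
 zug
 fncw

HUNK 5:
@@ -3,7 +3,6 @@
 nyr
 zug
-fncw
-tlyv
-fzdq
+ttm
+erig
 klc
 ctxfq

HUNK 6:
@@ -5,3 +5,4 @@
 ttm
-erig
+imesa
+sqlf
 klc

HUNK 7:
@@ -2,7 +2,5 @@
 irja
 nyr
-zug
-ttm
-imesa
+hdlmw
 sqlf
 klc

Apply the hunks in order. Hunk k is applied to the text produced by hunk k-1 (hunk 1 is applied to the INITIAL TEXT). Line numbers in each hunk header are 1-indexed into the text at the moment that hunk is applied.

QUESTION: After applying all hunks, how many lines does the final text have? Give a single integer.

Answer: 7

Derivation:
Hunk 1: at line 3 remove [lyd,oqq] add [dnyn,pbdcx,bfbjd] -> 10 lines: srg irja orc fncw dnyn pbdcx bfbjd fzdq klc ctxfq
Hunk 2: at line 3 remove [dnyn,pbdcx,bfbjd] add [tlyv] -> 8 lines: srg irja orc fncw tlyv fzdq klc ctxfq
Hunk 3: at line 1 remove [orc] add [gqhen,raix,zug] -> 10 lines: srg irja gqhen raix zug fncw tlyv fzdq klc ctxfq
Hunk 4: at line 1 remove [gqhen,raix] add [nyr] -> 9 lines: srg irja nyr zug fncw tlyv fzdq klc ctxfq
Hunk 5: at line 3 remove [fncw,tlyv,fzdq] add [ttm,erig] -> 8 lines: srg irja nyr zug ttm erig klc ctxfq
Hunk 6: at line 5 remove [erig] add [imesa,sqlf] -> 9 lines: srg irja nyr zug ttm imesa sqlf klc ctxfq
Hunk 7: at line 2 remove [zug,ttm,imesa] add [hdlmw] -> 7 lines: srg irja nyr hdlmw sqlf klc ctxfq
Final line count: 7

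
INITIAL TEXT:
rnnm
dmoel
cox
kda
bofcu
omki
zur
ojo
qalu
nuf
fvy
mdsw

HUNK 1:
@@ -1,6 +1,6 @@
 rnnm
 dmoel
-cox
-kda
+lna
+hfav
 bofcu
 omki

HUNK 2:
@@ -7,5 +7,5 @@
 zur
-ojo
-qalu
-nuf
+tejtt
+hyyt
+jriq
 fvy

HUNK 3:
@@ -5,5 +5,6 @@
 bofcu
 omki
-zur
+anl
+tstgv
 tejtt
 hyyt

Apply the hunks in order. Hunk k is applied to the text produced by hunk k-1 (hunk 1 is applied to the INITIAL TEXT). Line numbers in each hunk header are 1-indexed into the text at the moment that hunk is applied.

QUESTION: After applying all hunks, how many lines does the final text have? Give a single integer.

Answer: 13

Derivation:
Hunk 1: at line 1 remove [cox,kda] add [lna,hfav] -> 12 lines: rnnm dmoel lna hfav bofcu omki zur ojo qalu nuf fvy mdsw
Hunk 2: at line 7 remove [ojo,qalu,nuf] add [tejtt,hyyt,jriq] -> 12 lines: rnnm dmoel lna hfav bofcu omki zur tejtt hyyt jriq fvy mdsw
Hunk 3: at line 5 remove [zur] add [anl,tstgv] -> 13 lines: rnnm dmoel lna hfav bofcu omki anl tstgv tejtt hyyt jriq fvy mdsw
Final line count: 13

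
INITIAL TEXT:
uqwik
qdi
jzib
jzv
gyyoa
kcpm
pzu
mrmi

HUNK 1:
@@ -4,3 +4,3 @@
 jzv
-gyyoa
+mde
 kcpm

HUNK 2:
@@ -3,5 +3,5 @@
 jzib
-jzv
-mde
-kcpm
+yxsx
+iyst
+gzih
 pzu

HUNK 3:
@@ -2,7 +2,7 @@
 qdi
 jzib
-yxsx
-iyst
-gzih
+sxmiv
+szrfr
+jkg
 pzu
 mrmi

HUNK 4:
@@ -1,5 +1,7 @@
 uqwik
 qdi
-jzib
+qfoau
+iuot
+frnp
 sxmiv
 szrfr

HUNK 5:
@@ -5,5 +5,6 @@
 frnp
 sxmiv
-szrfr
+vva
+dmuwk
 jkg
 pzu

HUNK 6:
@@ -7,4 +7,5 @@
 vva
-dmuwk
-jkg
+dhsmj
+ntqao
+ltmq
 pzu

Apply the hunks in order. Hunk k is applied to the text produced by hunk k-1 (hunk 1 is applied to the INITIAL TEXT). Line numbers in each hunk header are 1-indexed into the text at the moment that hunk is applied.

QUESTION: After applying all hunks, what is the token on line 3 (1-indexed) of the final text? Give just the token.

Hunk 1: at line 4 remove [gyyoa] add [mde] -> 8 lines: uqwik qdi jzib jzv mde kcpm pzu mrmi
Hunk 2: at line 3 remove [jzv,mde,kcpm] add [yxsx,iyst,gzih] -> 8 lines: uqwik qdi jzib yxsx iyst gzih pzu mrmi
Hunk 3: at line 2 remove [yxsx,iyst,gzih] add [sxmiv,szrfr,jkg] -> 8 lines: uqwik qdi jzib sxmiv szrfr jkg pzu mrmi
Hunk 4: at line 1 remove [jzib] add [qfoau,iuot,frnp] -> 10 lines: uqwik qdi qfoau iuot frnp sxmiv szrfr jkg pzu mrmi
Hunk 5: at line 5 remove [szrfr] add [vva,dmuwk] -> 11 lines: uqwik qdi qfoau iuot frnp sxmiv vva dmuwk jkg pzu mrmi
Hunk 6: at line 7 remove [dmuwk,jkg] add [dhsmj,ntqao,ltmq] -> 12 lines: uqwik qdi qfoau iuot frnp sxmiv vva dhsmj ntqao ltmq pzu mrmi
Final line 3: qfoau

Answer: qfoau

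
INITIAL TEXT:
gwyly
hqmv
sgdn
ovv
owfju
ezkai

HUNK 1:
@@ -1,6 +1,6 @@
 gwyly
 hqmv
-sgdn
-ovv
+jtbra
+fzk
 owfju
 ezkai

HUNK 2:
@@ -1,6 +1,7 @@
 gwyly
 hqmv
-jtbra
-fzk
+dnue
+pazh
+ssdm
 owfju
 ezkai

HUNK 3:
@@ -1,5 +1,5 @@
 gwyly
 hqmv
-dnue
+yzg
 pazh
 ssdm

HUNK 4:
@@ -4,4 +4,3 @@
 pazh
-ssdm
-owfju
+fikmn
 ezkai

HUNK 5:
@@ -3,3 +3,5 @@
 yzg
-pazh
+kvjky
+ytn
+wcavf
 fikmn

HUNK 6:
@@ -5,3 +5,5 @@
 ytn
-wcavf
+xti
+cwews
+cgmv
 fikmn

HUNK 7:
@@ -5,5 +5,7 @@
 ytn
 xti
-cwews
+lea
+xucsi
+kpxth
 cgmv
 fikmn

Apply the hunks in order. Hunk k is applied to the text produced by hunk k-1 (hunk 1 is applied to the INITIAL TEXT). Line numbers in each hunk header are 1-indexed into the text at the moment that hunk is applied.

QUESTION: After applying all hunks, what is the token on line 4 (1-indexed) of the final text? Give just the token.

Hunk 1: at line 1 remove [sgdn,ovv] add [jtbra,fzk] -> 6 lines: gwyly hqmv jtbra fzk owfju ezkai
Hunk 2: at line 1 remove [jtbra,fzk] add [dnue,pazh,ssdm] -> 7 lines: gwyly hqmv dnue pazh ssdm owfju ezkai
Hunk 3: at line 1 remove [dnue] add [yzg] -> 7 lines: gwyly hqmv yzg pazh ssdm owfju ezkai
Hunk 4: at line 4 remove [ssdm,owfju] add [fikmn] -> 6 lines: gwyly hqmv yzg pazh fikmn ezkai
Hunk 5: at line 3 remove [pazh] add [kvjky,ytn,wcavf] -> 8 lines: gwyly hqmv yzg kvjky ytn wcavf fikmn ezkai
Hunk 6: at line 5 remove [wcavf] add [xti,cwews,cgmv] -> 10 lines: gwyly hqmv yzg kvjky ytn xti cwews cgmv fikmn ezkai
Hunk 7: at line 5 remove [cwews] add [lea,xucsi,kpxth] -> 12 lines: gwyly hqmv yzg kvjky ytn xti lea xucsi kpxth cgmv fikmn ezkai
Final line 4: kvjky

Answer: kvjky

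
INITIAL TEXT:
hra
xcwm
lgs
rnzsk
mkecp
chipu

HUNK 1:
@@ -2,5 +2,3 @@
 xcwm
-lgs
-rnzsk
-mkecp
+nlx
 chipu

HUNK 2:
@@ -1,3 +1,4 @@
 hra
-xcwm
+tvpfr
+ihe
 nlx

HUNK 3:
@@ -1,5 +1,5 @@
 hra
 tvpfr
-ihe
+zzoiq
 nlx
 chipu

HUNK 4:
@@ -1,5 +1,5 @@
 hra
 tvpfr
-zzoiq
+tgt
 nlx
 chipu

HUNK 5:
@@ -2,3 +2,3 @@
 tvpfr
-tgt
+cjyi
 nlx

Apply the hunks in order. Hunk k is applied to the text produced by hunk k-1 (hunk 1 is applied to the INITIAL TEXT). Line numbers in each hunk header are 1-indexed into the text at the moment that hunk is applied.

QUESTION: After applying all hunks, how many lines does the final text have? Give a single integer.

Answer: 5

Derivation:
Hunk 1: at line 2 remove [lgs,rnzsk,mkecp] add [nlx] -> 4 lines: hra xcwm nlx chipu
Hunk 2: at line 1 remove [xcwm] add [tvpfr,ihe] -> 5 lines: hra tvpfr ihe nlx chipu
Hunk 3: at line 1 remove [ihe] add [zzoiq] -> 5 lines: hra tvpfr zzoiq nlx chipu
Hunk 4: at line 1 remove [zzoiq] add [tgt] -> 5 lines: hra tvpfr tgt nlx chipu
Hunk 5: at line 2 remove [tgt] add [cjyi] -> 5 lines: hra tvpfr cjyi nlx chipu
Final line count: 5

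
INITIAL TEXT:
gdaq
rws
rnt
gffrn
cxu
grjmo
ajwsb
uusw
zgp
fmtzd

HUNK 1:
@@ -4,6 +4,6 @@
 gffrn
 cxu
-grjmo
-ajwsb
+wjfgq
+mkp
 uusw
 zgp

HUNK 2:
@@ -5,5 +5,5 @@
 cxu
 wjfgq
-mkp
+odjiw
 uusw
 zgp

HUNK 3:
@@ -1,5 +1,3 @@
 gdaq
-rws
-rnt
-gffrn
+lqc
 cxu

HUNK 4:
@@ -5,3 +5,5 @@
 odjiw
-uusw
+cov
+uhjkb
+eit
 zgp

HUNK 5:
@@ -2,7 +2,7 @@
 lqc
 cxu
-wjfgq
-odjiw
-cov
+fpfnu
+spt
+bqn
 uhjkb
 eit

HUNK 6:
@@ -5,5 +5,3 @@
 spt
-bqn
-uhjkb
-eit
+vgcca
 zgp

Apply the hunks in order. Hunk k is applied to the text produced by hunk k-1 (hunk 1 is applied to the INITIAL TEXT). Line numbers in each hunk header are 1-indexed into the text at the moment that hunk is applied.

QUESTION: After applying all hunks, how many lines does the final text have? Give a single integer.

Answer: 8

Derivation:
Hunk 1: at line 4 remove [grjmo,ajwsb] add [wjfgq,mkp] -> 10 lines: gdaq rws rnt gffrn cxu wjfgq mkp uusw zgp fmtzd
Hunk 2: at line 5 remove [mkp] add [odjiw] -> 10 lines: gdaq rws rnt gffrn cxu wjfgq odjiw uusw zgp fmtzd
Hunk 3: at line 1 remove [rws,rnt,gffrn] add [lqc] -> 8 lines: gdaq lqc cxu wjfgq odjiw uusw zgp fmtzd
Hunk 4: at line 5 remove [uusw] add [cov,uhjkb,eit] -> 10 lines: gdaq lqc cxu wjfgq odjiw cov uhjkb eit zgp fmtzd
Hunk 5: at line 2 remove [wjfgq,odjiw,cov] add [fpfnu,spt,bqn] -> 10 lines: gdaq lqc cxu fpfnu spt bqn uhjkb eit zgp fmtzd
Hunk 6: at line 5 remove [bqn,uhjkb,eit] add [vgcca] -> 8 lines: gdaq lqc cxu fpfnu spt vgcca zgp fmtzd
Final line count: 8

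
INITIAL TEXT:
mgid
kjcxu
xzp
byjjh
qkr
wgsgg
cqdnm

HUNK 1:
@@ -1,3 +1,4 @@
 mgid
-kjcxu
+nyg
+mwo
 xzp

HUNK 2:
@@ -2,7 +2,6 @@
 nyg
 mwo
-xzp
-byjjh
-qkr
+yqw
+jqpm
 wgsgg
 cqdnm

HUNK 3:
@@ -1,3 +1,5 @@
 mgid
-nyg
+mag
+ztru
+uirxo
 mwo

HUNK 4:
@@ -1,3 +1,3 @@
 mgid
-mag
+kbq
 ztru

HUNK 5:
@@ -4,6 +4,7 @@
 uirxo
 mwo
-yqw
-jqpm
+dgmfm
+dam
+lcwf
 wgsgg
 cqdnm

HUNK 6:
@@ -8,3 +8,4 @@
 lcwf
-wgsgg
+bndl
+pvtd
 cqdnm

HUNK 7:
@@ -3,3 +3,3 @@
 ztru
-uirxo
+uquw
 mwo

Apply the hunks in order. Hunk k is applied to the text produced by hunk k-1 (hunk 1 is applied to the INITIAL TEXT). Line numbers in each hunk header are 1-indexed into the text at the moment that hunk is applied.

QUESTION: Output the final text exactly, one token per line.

Answer: mgid
kbq
ztru
uquw
mwo
dgmfm
dam
lcwf
bndl
pvtd
cqdnm

Derivation:
Hunk 1: at line 1 remove [kjcxu] add [nyg,mwo] -> 8 lines: mgid nyg mwo xzp byjjh qkr wgsgg cqdnm
Hunk 2: at line 2 remove [xzp,byjjh,qkr] add [yqw,jqpm] -> 7 lines: mgid nyg mwo yqw jqpm wgsgg cqdnm
Hunk 3: at line 1 remove [nyg] add [mag,ztru,uirxo] -> 9 lines: mgid mag ztru uirxo mwo yqw jqpm wgsgg cqdnm
Hunk 4: at line 1 remove [mag] add [kbq] -> 9 lines: mgid kbq ztru uirxo mwo yqw jqpm wgsgg cqdnm
Hunk 5: at line 4 remove [yqw,jqpm] add [dgmfm,dam,lcwf] -> 10 lines: mgid kbq ztru uirxo mwo dgmfm dam lcwf wgsgg cqdnm
Hunk 6: at line 8 remove [wgsgg] add [bndl,pvtd] -> 11 lines: mgid kbq ztru uirxo mwo dgmfm dam lcwf bndl pvtd cqdnm
Hunk 7: at line 3 remove [uirxo] add [uquw] -> 11 lines: mgid kbq ztru uquw mwo dgmfm dam lcwf bndl pvtd cqdnm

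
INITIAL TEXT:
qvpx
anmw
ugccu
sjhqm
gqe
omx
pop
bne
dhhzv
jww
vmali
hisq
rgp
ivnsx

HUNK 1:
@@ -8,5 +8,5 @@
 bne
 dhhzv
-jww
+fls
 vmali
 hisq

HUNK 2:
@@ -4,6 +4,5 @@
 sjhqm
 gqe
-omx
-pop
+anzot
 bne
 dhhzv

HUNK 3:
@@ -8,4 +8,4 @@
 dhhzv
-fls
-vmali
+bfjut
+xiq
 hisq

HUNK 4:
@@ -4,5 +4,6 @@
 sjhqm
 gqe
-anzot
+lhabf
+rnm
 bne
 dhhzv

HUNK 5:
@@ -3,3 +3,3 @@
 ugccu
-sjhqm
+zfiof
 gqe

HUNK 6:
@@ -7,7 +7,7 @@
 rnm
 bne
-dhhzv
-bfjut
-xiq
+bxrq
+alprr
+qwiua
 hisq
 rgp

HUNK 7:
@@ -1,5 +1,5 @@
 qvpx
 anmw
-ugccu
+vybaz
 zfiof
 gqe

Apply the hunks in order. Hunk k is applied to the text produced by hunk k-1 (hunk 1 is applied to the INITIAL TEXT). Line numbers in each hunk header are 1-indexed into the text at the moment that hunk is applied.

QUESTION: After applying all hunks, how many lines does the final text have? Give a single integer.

Answer: 14

Derivation:
Hunk 1: at line 8 remove [jww] add [fls] -> 14 lines: qvpx anmw ugccu sjhqm gqe omx pop bne dhhzv fls vmali hisq rgp ivnsx
Hunk 2: at line 4 remove [omx,pop] add [anzot] -> 13 lines: qvpx anmw ugccu sjhqm gqe anzot bne dhhzv fls vmali hisq rgp ivnsx
Hunk 3: at line 8 remove [fls,vmali] add [bfjut,xiq] -> 13 lines: qvpx anmw ugccu sjhqm gqe anzot bne dhhzv bfjut xiq hisq rgp ivnsx
Hunk 4: at line 4 remove [anzot] add [lhabf,rnm] -> 14 lines: qvpx anmw ugccu sjhqm gqe lhabf rnm bne dhhzv bfjut xiq hisq rgp ivnsx
Hunk 5: at line 3 remove [sjhqm] add [zfiof] -> 14 lines: qvpx anmw ugccu zfiof gqe lhabf rnm bne dhhzv bfjut xiq hisq rgp ivnsx
Hunk 6: at line 7 remove [dhhzv,bfjut,xiq] add [bxrq,alprr,qwiua] -> 14 lines: qvpx anmw ugccu zfiof gqe lhabf rnm bne bxrq alprr qwiua hisq rgp ivnsx
Hunk 7: at line 1 remove [ugccu] add [vybaz] -> 14 lines: qvpx anmw vybaz zfiof gqe lhabf rnm bne bxrq alprr qwiua hisq rgp ivnsx
Final line count: 14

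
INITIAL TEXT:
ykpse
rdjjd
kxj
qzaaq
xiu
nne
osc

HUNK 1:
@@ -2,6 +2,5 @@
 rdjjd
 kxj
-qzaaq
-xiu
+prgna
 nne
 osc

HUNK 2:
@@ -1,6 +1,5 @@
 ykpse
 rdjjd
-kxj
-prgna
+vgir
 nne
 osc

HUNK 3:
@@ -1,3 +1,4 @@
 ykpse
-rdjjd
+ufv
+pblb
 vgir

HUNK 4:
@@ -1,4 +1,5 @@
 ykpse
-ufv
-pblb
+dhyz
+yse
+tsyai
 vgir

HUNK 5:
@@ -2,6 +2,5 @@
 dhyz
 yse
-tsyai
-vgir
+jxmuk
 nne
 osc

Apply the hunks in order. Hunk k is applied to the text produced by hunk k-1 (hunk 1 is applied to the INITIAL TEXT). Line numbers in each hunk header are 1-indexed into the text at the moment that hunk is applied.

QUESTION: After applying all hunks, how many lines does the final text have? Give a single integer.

Answer: 6

Derivation:
Hunk 1: at line 2 remove [qzaaq,xiu] add [prgna] -> 6 lines: ykpse rdjjd kxj prgna nne osc
Hunk 2: at line 1 remove [kxj,prgna] add [vgir] -> 5 lines: ykpse rdjjd vgir nne osc
Hunk 3: at line 1 remove [rdjjd] add [ufv,pblb] -> 6 lines: ykpse ufv pblb vgir nne osc
Hunk 4: at line 1 remove [ufv,pblb] add [dhyz,yse,tsyai] -> 7 lines: ykpse dhyz yse tsyai vgir nne osc
Hunk 5: at line 2 remove [tsyai,vgir] add [jxmuk] -> 6 lines: ykpse dhyz yse jxmuk nne osc
Final line count: 6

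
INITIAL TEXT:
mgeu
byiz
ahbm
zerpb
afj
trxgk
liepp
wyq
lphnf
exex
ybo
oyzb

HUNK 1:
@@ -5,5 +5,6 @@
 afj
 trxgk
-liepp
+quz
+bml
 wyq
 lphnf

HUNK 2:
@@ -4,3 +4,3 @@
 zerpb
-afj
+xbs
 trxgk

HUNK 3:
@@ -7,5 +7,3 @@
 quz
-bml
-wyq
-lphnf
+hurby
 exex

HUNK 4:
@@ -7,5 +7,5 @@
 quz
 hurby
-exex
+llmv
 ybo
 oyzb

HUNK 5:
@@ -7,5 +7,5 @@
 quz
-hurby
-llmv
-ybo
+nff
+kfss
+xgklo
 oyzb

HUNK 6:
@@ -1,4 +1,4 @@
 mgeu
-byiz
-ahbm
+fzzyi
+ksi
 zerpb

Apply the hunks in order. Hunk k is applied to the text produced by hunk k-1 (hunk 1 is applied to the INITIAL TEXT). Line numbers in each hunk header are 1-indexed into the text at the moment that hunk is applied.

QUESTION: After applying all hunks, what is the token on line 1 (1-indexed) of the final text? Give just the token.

Answer: mgeu

Derivation:
Hunk 1: at line 5 remove [liepp] add [quz,bml] -> 13 lines: mgeu byiz ahbm zerpb afj trxgk quz bml wyq lphnf exex ybo oyzb
Hunk 2: at line 4 remove [afj] add [xbs] -> 13 lines: mgeu byiz ahbm zerpb xbs trxgk quz bml wyq lphnf exex ybo oyzb
Hunk 3: at line 7 remove [bml,wyq,lphnf] add [hurby] -> 11 lines: mgeu byiz ahbm zerpb xbs trxgk quz hurby exex ybo oyzb
Hunk 4: at line 7 remove [exex] add [llmv] -> 11 lines: mgeu byiz ahbm zerpb xbs trxgk quz hurby llmv ybo oyzb
Hunk 5: at line 7 remove [hurby,llmv,ybo] add [nff,kfss,xgklo] -> 11 lines: mgeu byiz ahbm zerpb xbs trxgk quz nff kfss xgklo oyzb
Hunk 6: at line 1 remove [byiz,ahbm] add [fzzyi,ksi] -> 11 lines: mgeu fzzyi ksi zerpb xbs trxgk quz nff kfss xgklo oyzb
Final line 1: mgeu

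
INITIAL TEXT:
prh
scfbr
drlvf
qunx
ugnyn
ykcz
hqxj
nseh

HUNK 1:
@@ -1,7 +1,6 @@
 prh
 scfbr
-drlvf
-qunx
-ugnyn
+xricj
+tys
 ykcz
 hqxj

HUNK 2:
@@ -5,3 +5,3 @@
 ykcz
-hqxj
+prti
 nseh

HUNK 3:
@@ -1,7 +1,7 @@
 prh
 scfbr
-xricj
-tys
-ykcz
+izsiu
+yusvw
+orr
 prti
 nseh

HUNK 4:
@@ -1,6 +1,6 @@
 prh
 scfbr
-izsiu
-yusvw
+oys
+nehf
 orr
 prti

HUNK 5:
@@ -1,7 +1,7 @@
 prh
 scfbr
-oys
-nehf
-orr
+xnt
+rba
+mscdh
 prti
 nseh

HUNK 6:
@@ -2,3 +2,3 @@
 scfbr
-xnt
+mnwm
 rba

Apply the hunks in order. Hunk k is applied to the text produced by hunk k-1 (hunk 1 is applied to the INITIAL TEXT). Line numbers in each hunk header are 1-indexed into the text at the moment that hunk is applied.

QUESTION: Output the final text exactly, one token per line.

Answer: prh
scfbr
mnwm
rba
mscdh
prti
nseh

Derivation:
Hunk 1: at line 1 remove [drlvf,qunx,ugnyn] add [xricj,tys] -> 7 lines: prh scfbr xricj tys ykcz hqxj nseh
Hunk 2: at line 5 remove [hqxj] add [prti] -> 7 lines: prh scfbr xricj tys ykcz prti nseh
Hunk 3: at line 1 remove [xricj,tys,ykcz] add [izsiu,yusvw,orr] -> 7 lines: prh scfbr izsiu yusvw orr prti nseh
Hunk 4: at line 1 remove [izsiu,yusvw] add [oys,nehf] -> 7 lines: prh scfbr oys nehf orr prti nseh
Hunk 5: at line 1 remove [oys,nehf,orr] add [xnt,rba,mscdh] -> 7 lines: prh scfbr xnt rba mscdh prti nseh
Hunk 6: at line 2 remove [xnt] add [mnwm] -> 7 lines: prh scfbr mnwm rba mscdh prti nseh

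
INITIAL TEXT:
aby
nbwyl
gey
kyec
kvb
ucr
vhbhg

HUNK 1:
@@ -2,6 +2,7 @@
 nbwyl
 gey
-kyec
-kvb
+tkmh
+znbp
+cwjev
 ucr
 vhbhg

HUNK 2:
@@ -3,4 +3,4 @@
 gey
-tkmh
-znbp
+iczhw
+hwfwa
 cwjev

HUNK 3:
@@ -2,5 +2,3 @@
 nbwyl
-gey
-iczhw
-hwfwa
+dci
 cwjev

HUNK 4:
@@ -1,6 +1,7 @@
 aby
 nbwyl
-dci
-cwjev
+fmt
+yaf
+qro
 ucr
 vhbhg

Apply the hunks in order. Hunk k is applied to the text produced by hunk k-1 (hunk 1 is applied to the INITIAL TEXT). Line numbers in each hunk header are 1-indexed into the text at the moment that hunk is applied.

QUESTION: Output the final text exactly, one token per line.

Answer: aby
nbwyl
fmt
yaf
qro
ucr
vhbhg

Derivation:
Hunk 1: at line 2 remove [kyec,kvb] add [tkmh,znbp,cwjev] -> 8 lines: aby nbwyl gey tkmh znbp cwjev ucr vhbhg
Hunk 2: at line 3 remove [tkmh,znbp] add [iczhw,hwfwa] -> 8 lines: aby nbwyl gey iczhw hwfwa cwjev ucr vhbhg
Hunk 3: at line 2 remove [gey,iczhw,hwfwa] add [dci] -> 6 lines: aby nbwyl dci cwjev ucr vhbhg
Hunk 4: at line 1 remove [dci,cwjev] add [fmt,yaf,qro] -> 7 lines: aby nbwyl fmt yaf qro ucr vhbhg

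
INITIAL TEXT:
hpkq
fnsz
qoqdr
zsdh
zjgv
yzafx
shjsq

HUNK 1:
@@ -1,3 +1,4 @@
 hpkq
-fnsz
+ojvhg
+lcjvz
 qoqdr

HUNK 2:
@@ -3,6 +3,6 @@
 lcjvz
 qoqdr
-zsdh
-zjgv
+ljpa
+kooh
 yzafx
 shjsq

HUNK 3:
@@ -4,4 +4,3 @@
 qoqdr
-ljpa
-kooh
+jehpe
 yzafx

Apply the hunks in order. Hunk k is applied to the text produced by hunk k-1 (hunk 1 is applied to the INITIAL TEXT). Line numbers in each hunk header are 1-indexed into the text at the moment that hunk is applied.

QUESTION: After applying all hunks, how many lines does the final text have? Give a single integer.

Hunk 1: at line 1 remove [fnsz] add [ojvhg,lcjvz] -> 8 lines: hpkq ojvhg lcjvz qoqdr zsdh zjgv yzafx shjsq
Hunk 2: at line 3 remove [zsdh,zjgv] add [ljpa,kooh] -> 8 lines: hpkq ojvhg lcjvz qoqdr ljpa kooh yzafx shjsq
Hunk 3: at line 4 remove [ljpa,kooh] add [jehpe] -> 7 lines: hpkq ojvhg lcjvz qoqdr jehpe yzafx shjsq
Final line count: 7

Answer: 7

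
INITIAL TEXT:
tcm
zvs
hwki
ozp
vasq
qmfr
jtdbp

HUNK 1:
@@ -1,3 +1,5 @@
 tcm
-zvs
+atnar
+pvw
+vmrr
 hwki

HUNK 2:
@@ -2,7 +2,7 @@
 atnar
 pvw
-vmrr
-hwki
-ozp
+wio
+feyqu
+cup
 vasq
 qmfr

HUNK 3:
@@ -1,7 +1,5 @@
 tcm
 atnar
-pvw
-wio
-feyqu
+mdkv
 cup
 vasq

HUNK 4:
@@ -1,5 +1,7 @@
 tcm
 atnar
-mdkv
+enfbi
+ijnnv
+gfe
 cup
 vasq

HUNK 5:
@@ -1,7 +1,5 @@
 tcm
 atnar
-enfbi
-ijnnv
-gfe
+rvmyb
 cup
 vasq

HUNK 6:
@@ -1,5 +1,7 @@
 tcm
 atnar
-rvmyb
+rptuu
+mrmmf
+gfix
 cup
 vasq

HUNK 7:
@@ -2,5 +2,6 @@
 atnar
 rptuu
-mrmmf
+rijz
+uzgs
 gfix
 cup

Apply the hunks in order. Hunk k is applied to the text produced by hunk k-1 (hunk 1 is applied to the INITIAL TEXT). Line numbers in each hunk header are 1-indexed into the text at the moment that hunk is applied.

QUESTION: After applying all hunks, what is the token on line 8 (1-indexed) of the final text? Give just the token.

Answer: vasq

Derivation:
Hunk 1: at line 1 remove [zvs] add [atnar,pvw,vmrr] -> 9 lines: tcm atnar pvw vmrr hwki ozp vasq qmfr jtdbp
Hunk 2: at line 2 remove [vmrr,hwki,ozp] add [wio,feyqu,cup] -> 9 lines: tcm atnar pvw wio feyqu cup vasq qmfr jtdbp
Hunk 3: at line 1 remove [pvw,wio,feyqu] add [mdkv] -> 7 lines: tcm atnar mdkv cup vasq qmfr jtdbp
Hunk 4: at line 1 remove [mdkv] add [enfbi,ijnnv,gfe] -> 9 lines: tcm atnar enfbi ijnnv gfe cup vasq qmfr jtdbp
Hunk 5: at line 1 remove [enfbi,ijnnv,gfe] add [rvmyb] -> 7 lines: tcm atnar rvmyb cup vasq qmfr jtdbp
Hunk 6: at line 1 remove [rvmyb] add [rptuu,mrmmf,gfix] -> 9 lines: tcm atnar rptuu mrmmf gfix cup vasq qmfr jtdbp
Hunk 7: at line 2 remove [mrmmf] add [rijz,uzgs] -> 10 lines: tcm atnar rptuu rijz uzgs gfix cup vasq qmfr jtdbp
Final line 8: vasq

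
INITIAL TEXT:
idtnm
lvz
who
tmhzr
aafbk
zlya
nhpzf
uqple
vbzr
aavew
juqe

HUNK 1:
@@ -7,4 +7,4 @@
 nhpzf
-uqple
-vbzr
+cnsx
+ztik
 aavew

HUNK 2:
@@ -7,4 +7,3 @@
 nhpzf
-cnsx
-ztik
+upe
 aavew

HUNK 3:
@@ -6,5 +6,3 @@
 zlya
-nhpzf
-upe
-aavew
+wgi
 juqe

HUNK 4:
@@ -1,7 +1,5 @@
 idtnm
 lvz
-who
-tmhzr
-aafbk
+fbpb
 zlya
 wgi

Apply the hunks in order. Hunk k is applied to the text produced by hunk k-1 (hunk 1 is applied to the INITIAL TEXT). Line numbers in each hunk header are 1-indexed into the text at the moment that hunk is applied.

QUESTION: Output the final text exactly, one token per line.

Answer: idtnm
lvz
fbpb
zlya
wgi
juqe

Derivation:
Hunk 1: at line 7 remove [uqple,vbzr] add [cnsx,ztik] -> 11 lines: idtnm lvz who tmhzr aafbk zlya nhpzf cnsx ztik aavew juqe
Hunk 2: at line 7 remove [cnsx,ztik] add [upe] -> 10 lines: idtnm lvz who tmhzr aafbk zlya nhpzf upe aavew juqe
Hunk 3: at line 6 remove [nhpzf,upe,aavew] add [wgi] -> 8 lines: idtnm lvz who tmhzr aafbk zlya wgi juqe
Hunk 4: at line 1 remove [who,tmhzr,aafbk] add [fbpb] -> 6 lines: idtnm lvz fbpb zlya wgi juqe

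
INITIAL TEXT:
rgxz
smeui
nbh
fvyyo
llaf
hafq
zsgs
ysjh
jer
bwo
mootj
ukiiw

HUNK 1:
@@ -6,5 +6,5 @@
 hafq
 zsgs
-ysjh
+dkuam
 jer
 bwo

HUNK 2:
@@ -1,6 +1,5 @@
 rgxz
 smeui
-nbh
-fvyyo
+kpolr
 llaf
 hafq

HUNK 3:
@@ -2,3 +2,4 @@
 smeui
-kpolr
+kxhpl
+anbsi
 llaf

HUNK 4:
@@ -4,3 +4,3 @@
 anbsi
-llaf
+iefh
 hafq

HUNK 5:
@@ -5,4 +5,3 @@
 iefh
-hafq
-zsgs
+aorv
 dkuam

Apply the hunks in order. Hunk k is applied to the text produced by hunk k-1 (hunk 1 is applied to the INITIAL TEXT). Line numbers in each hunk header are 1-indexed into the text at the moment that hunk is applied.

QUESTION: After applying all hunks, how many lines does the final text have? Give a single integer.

Hunk 1: at line 6 remove [ysjh] add [dkuam] -> 12 lines: rgxz smeui nbh fvyyo llaf hafq zsgs dkuam jer bwo mootj ukiiw
Hunk 2: at line 1 remove [nbh,fvyyo] add [kpolr] -> 11 lines: rgxz smeui kpolr llaf hafq zsgs dkuam jer bwo mootj ukiiw
Hunk 3: at line 2 remove [kpolr] add [kxhpl,anbsi] -> 12 lines: rgxz smeui kxhpl anbsi llaf hafq zsgs dkuam jer bwo mootj ukiiw
Hunk 4: at line 4 remove [llaf] add [iefh] -> 12 lines: rgxz smeui kxhpl anbsi iefh hafq zsgs dkuam jer bwo mootj ukiiw
Hunk 5: at line 5 remove [hafq,zsgs] add [aorv] -> 11 lines: rgxz smeui kxhpl anbsi iefh aorv dkuam jer bwo mootj ukiiw
Final line count: 11

Answer: 11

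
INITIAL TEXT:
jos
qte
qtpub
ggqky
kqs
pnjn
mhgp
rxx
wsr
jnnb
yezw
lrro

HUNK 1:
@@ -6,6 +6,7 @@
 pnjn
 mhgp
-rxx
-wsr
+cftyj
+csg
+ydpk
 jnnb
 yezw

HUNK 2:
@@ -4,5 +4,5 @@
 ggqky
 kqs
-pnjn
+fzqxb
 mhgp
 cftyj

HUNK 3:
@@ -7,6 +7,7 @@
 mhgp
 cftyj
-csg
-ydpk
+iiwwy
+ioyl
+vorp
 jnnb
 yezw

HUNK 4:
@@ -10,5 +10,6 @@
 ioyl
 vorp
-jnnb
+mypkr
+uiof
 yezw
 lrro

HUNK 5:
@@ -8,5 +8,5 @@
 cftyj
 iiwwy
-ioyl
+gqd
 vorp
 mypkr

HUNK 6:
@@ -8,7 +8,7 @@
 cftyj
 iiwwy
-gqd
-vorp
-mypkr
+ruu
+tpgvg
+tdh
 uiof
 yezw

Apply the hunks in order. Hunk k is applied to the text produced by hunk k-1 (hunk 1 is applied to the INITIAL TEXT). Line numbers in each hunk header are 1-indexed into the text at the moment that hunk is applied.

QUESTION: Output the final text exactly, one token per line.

Answer: jos
qte
qtpub
ggqky
kqs
fzqxb
mhgp
cftyj
iiwwy
ruu
tpgvg
tdh
uiof
yezw
lrro

Derivation:
Hunk 1: at line 6 remove [rxx,wsr] add [cftyj,csg,ydpk] -> 13 lines: jos qte qtpub ggqky kqs pnjn mhgp cftyj csg ydpk jnnb yezw lrro
Hunk 2: at line 4 remove [pnjn] add [fzqxb] -> 13 lines: jos qte qtpub ggqky kqs fzqxb mhgp cftyj csg ydpk jnnb yezw lrro
Hunk 3: at line 7 remove [csg,ydpk] add [iiwwy,ioyl,vorp] -> 14 lines: jos qte qtpub ggqky kqs fzqxb mhgp cftyj iiwwy ioyl vorp jnnb yezw lrro
Hunk 4: at line 10 remove [jnnb] add [mypkr,uiof] -> 15 lines: jos qte qtpub ggqky kqs fzqxb mhgp cftyj iiwwy ioyl vorp mypkr uiof yezw lrro
Hunk 5: at line 8 remove [ioyl] add [gqd] -> 15 lines: jos qte qtpub ggqky kqs fzqxb mhgp cftyj iiwwy gqd vorp mypkr uiof yezw lrro
Hunk 6: at line 8 remove [gqd,vorp,mypkr] add [ruu,tpgvg,tdh] -> 15 lines: jos qte qtpub ggqky kqs fzqxb mhgp cftyj iiwwy ruu tpgvg tdh uiof yezw lrro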